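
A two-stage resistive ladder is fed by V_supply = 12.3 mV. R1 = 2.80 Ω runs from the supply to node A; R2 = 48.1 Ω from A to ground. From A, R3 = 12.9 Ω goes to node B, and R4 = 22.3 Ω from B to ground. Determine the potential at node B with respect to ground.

V_B ≈ 6.85 mV

Node A sees R2 in parallel with the series input of stage 2, R3 + R4 = 35.20 Ω.
Effective lower resistance at A: R2 ‖ 35.20 = 20.33 Ω.
V_A = 12.3 × 20.33/(2.80 + 20.33) = 10.81 mV.
V_B = V_A × 0.6335 = 6.849 mV.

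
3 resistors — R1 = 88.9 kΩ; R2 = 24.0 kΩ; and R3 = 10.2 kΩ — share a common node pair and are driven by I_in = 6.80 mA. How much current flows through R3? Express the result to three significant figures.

ΣG = 1/88.9 + 1/24.0 + 1/10.2 = 0.1510.
R3 takes the fraction G_k/ΣG = 0.09804/0.1510 = 0.6495, so I = 6.80 × 0.6495 = 4.416 mA.

I ≈ 4.42 mA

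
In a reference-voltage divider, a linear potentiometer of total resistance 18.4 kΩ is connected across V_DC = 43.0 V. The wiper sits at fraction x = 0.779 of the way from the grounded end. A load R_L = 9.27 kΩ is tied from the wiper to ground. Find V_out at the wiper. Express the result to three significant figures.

The pot divides into 4.066 kΩ above the wiper and 14.33 kΩ below.
R_L loads the lower segment: effective lower R = 5.629 kΩ.
V_out = 43.0 × 5.629/(4.066 + 5.629) = 24.97 V.

V_out ≈ 25.0 V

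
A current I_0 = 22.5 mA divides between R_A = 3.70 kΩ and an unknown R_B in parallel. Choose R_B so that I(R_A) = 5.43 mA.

R_B ≈ 1.18 kΩ

Two-branch current divider: I_A = I_0 · R_B/(R_A + R_B).
With f = 0.2413, R_B = R_A · f/(1−f) = 3.70 × 0.3181 = 1.177 kΩ.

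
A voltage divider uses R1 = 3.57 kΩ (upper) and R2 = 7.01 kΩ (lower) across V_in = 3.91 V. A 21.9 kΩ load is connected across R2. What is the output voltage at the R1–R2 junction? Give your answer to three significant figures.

R2 ‖ R_L = (7.01 × 21.9)/(7.01 + 21.9) = 5.310 kΩ.
Voltage divider with the loaded lower leg: V_out = 3.91 × 5.310/(3.57 + 5.310) = 3.91 × 0.5980 = 2.338 V.

V_out ≈ 2.34 V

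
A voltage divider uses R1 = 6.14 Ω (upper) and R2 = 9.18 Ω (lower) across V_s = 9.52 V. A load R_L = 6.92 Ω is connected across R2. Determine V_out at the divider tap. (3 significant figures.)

V_out ≈ 3.72 V

R2 ‖ R_L = (9.18 × 6.92)/(9.18 + 6.92) = 3.946 Ω.
Then V_out = V_s · R2'/(R1 + R2') = 9.52 × 3.946/10.09 = 3.724 V.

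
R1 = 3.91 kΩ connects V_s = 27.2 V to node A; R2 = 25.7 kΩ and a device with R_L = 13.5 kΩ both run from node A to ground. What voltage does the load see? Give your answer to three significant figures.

V_out ≈ 18.9 V

R2 ‖ R_L = (25.7 × 13.5)/(25.7 + 13.5) = 8.851 kΩ.
Then V_out = V_s · R2'/(R1 + R2') = 27.2 × 8.851/12.76 = 18.87 V.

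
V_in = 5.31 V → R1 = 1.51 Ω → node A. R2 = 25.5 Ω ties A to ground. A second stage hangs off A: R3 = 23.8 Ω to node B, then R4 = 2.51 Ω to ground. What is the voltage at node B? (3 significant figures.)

The second stage (R3 + R4 = 26.31 Ω) loads node A in parallel with R2.
Effective lower resistance at A: R2 ‖ 26.31 = 12.95 Ω.
First divider: V_A = V_in · 12.95/(1.51 + 12.95) = 4.755 V.
Then the unloaded second divider: V_B = V_A × R4/(R3+R4) = 4.755 × 0.09540 = 0.4537 V.

V_B ≈ 0.454 V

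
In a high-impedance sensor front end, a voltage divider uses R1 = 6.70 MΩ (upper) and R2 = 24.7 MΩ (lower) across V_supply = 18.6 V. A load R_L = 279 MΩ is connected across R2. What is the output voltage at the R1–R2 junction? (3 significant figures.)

First combine the lower leg with the load: R2 ‖ R_L = 22.69 MΩ.
Now apply the divider: V_out = 18.6 × 0.7720 = 14.36 V.

V_out ≈ 14.4 V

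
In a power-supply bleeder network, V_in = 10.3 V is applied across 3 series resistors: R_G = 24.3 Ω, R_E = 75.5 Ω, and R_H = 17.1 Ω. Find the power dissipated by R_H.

The common current is I = 10.3/116.9 = 0.08811 A.
P = I²R = 0.007763 × 17.1 = 0.1328 W.

P ≈ 0.133 W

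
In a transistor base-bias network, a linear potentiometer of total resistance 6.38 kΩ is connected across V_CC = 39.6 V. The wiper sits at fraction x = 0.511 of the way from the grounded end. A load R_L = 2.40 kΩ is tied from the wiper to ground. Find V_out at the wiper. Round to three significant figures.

Lower segment x·R_p = 3.260 kΩ; upper segment (1−x)·R_p = 3.120 kΩ.
Lower segment in parallel with the load: 3.260 ‖ 2.40 = 1.382 kΩ.
V_out = 39.6 × 1.382/(3.120 + 1.382) = 12.16 V.
(Unloaded: V_out = x·V_CC = 20.2 V.)

V_out ≈ 12.2 V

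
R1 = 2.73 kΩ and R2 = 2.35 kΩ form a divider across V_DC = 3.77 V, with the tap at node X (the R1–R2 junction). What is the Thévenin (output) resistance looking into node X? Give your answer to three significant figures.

R_th ≈ 1.26 kΩ

Looking into X with the source shorted: R_th = R1·R2/(R1+R2) = 2.730 × 2.35/5.080 = 1.263 kΩ.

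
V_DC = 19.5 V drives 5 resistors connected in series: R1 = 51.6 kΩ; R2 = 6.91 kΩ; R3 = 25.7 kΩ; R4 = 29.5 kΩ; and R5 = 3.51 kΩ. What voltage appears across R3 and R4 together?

Series total: ΣR = 51.6 + 6.91 + 25.7 + 29.5 + 3.51 = 117.2 kΩ.
R_{R3..R4} = 25.7 + 29.5 = 55.20 kΩ.
Voltage divider: V = V_DC · (55.20 / 117.2) = 19.5 × 0.4709 = 9.183 V.

V ≈ 9.18 V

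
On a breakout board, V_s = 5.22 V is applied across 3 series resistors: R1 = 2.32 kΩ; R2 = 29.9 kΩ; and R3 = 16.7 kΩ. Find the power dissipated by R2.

The common current is I = 5.22/48.92 = 0.1067 mA.
P(R2) = I²·R2 = (0.1067)² × 29.9 = 0.3404 mW.

P ≈ 0.340 mW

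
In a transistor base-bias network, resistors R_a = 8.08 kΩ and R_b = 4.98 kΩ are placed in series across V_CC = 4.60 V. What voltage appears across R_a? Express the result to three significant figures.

V ≈ 2.85 V

ΣR = 8.08 + 4.98 = 13.06 kΩ.
Voltage divider: V = V_CC · (8.080 / 13.06) = 4.60 × 0.6187 = 2.846 V.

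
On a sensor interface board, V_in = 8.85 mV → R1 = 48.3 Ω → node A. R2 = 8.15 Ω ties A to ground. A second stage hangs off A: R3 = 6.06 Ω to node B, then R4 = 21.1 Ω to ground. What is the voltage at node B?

Looking into the second stage from A: R3 + R4 = 27.16 Ω appears in parallel with R2.
R2 ‖ (R3+R4) = 6.269 Ω.
V_A = 8.85 × 6.269/(48.3 + 6.269) = 1.017 mV.
Then the unloaded second divider: V_B = V_A × R4/(R3+R4) = 1.017 × 0.7769 = 0.7898 mV.

V_B ≈ 0.790 mV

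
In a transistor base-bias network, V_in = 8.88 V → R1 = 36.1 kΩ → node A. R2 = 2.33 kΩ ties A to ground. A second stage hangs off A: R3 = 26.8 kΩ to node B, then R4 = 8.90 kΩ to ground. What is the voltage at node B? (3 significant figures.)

V_B ≈ 0.126 V

Node A sees R2 in parallel with the series input of stage 2, R3 + R4 = 35.70 kΩ.
R2 ‖ (R3+R4) = 2.187 kΩ.
So V_A = 8.88 × 0.05713 = 0.5073 V.
Stage 2 is unloaded, so V_B = V_A · R4/(R3+R4) = 0.5073 × 8.90/35.70 = 0.1265 V.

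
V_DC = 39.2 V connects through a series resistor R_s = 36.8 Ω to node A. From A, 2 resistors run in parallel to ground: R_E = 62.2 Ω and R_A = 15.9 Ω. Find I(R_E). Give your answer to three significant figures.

I ≈ 0.161 A

Equivalent of the parallel group: R_p = 12.66 Ω.
V_A = 39.2 × 12.66/49.46 = 10.04 V.
Branch current I = V_A/R_E = 10.04/62.2 = 0.1613 A.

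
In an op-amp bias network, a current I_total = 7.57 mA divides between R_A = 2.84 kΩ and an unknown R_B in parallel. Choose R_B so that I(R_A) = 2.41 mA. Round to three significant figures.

R_B ≈ 1.33 kΩ

The fraction through R_A equals R_B/(R_A+R_B).
With f = 0.3184, R_B = R_A · f/(1−f) = 2.84 × 0.4671 = 1.326 kΩ.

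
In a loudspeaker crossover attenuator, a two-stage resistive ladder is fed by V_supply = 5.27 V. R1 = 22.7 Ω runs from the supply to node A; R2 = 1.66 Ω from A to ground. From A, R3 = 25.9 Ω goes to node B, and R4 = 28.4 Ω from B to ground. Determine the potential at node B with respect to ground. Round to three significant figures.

The second stage (R3 + R4 = 54.30 Ω) loads node A in parallel with R2.
Effective lower resistance at A: R2 ‖ 54.30 = 1.611 Ω.
V_A = 5.27 × 1.611/(22.7 + 1.611) = 0.3492 V.
V_B = V_A × 0.5230 = 0.1826 V.

V_B ≈ 0.183 V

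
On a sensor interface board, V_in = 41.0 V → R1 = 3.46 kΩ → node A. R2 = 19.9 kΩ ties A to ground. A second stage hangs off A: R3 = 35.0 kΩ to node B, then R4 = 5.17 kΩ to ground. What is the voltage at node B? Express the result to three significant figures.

Node A sees R2 in parallel with the series input of stage 2, R3 + R4 = 40.17 kΩ.
Effective lower resistance at A: R2 ‖ 40.17 = 13.31 kΩ.
First divider: V_A = V_in · 13.31/(3.46 + 13.31) = 32.54 V.
V_B = V_A × 0.1287 = 4.188 V.

V_B ≈ 4.19 V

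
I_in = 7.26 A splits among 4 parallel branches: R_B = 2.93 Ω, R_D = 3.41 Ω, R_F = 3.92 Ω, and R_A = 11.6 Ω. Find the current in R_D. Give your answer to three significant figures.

I ≈ 2.18 A

ΣG = 1/2.93 + 1/3.41 + 1/3.92 + 1/11.6 = 0.9759.
By the current-divider rule, I = I_in · G_k/ΣG = 7.26 × 0.3005 = 2.182 A.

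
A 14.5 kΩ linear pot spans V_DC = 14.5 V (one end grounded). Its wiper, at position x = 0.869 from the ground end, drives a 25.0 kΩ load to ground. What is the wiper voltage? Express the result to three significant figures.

Split the track: R_lower = x·R_p = 12.60 kΩ, R_upper = (1−x)·R_p = 1.900 kΩ.
(x·R_p) ‖ R_L = 8.378 kΩ.
Then V_out = V_DC · 8.378/(1.900 + 8.378) = 11.82 V.

V_out ≈ 11.8 V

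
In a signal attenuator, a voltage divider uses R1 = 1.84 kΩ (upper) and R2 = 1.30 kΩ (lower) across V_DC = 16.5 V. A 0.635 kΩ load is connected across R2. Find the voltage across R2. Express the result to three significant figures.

V_out ≈ 3.11 V

First combine the lower leg with the load: R2 ‖ R_L = 0.4266 kΩ.
Voltage divider with the loaded lower leg: V_out = 16.5 × 0.4266/(1.84 + 0.4266) = 16.5 × 0.1882 = 3.106 V.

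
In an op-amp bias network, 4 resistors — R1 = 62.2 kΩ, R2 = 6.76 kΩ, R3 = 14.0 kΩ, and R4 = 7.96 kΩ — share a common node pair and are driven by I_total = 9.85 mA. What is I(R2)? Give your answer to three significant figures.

I ≈ 4.04 mA

ΣG = 1/62.2 + 1/6.76 + 1/14.0 + 1/7.96 = 0.3611.
R2 takes the fraction G_k/ΣG = 0.1479/0.3611 = 0.4097, so I = 9.85 × 0.4097 = 4.036 mA.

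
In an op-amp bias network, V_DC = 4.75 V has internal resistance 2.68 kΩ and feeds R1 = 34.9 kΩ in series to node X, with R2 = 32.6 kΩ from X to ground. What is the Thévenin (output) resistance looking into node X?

R_th ≈ 17.5 kΩ

R1' = 2.68 + 34.9 = 37.58 kΩ (source resistance + R1).
Looking into X with the source shorted: R_th = R1'·R2/(R1'+R2) = 37.58 × 32.6/70.18 = 17.46 kΩ.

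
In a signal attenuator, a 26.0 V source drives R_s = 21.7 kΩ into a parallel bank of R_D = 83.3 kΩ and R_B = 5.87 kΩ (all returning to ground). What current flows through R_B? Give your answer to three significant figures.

Parallel bank: R_p = 1/(1/83.3 + 1/5.87) = 5.484 kΩ.
V_A = 26.0 × 5.484/27.18 = 5.245 V.
Branch current I = V_A/R_B = 5.245/5.87 = 0.8935 mA.

I ≈ 0.893 mA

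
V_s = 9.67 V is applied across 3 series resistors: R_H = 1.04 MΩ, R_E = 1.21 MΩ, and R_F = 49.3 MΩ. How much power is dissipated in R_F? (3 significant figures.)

P ≈ 1.73 µW

Series current I = V_s/ΣR = 9.67/51.55 = 0.1876 µA.
P = I²R = 0.03519 × 49.3 = 1.735 µW.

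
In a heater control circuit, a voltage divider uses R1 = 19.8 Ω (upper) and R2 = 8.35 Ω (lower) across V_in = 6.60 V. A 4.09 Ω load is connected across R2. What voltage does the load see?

The load sits in parallel with R2, giving an effective lower resistance R2' = R2·R_L/(R2+R_L) = 2.745 Ω.
Now apply the divider: V_out = 6.60 × 0.1218 = 0.8037 V.

V_out ≈ 0.804 V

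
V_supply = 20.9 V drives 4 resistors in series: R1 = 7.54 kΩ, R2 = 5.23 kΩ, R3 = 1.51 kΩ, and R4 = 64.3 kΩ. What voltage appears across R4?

Total series resistance ΣR = 7.54 + 5.23 + 1.51 + 64.3 = 78.58 kΩ.
By the voltage-divider rule, V = 20.9 × 64.30/78.58 = 17.10 V.

V ≈ 17.1 V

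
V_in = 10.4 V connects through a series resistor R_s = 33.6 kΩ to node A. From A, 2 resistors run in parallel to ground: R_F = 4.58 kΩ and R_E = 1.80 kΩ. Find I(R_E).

I ≈ 0.214 mA

Equivalent of the parallel group: R_p = 1.292 kΩ.
Node voltage V_A = V_in · R_p/(R_s + R_p) = 10.4 × 0.03703 = 0.3851 V.
Branch current I = V_A/R_E = 0.3851/1.80 = 0.2140 mA.
(Check via current divider: I_total = 0.2981 mA; share G_k/ΣG = 0.7179 → same result.)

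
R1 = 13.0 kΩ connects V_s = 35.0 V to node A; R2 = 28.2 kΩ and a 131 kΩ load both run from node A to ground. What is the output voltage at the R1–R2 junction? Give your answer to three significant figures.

V_out ≈ 22.4 V

First combine the lower leg with the load: R2 ‖ R_L = 23.20 kΩ.
Voltage divider with the loaded lower leg: V_out = 35.0 × 23.20/(13.0 + 23.20) = 35.0 × 0.6409 = 22.43 V.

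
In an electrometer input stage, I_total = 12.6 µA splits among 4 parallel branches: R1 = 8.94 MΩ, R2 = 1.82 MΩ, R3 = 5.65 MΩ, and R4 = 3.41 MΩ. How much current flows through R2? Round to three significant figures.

Conductances: ΣG = 1/8.94 + 1/1.82 + 1/5.65 + 1/3.41 = 1.132 (1/MΩ).
Current divider: I(R2) = I_total · G_k/ΣG = 12.6 × (0.5495/1.132) = 12.6 × 0.4856 = 6.118 µA.

I ≈ 6.12 µA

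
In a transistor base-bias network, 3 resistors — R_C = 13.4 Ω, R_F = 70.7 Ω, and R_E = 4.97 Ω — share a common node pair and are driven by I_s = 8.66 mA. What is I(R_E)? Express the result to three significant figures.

I ≈ 6.01 mA

ΣG = 1/13.4 + 1/70.7 + 1/4.97 = 0.2900.
Current divider: I(R_E) = I_s · G_k/ΣG = 8.66 × (0.2012/0.2900) = 8.66 × 0.6939 = 6.009 mA.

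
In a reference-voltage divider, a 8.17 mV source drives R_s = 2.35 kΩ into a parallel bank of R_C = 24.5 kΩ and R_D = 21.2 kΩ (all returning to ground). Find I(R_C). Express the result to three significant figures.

Parallel bank: R_p = 1/(1/24.5 + 1/21.2) = 11.37 kΩ.
V_A by voltage divider: V_A = 8.17 × 11.37/(2.35 + 11.37) = 6.770 mV.
I(R_C) = V_A / R_C = 6.770/24.5 = 0.2763 µA.
(Check via current divider: I_total = 0.5957 µA; share G_k/ΣG = 0.4639 → same result.)

I ≈ 0.276 µA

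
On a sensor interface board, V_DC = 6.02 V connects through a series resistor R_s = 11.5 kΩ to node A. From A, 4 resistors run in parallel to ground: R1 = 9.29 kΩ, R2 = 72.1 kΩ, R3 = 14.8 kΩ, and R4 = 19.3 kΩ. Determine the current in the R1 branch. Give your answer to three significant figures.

I ≈ 0.172 mA

Equivalent of the parallel group: R_p = 4.151 kΩ.
Node voltage V_A = V_DC · R_p/(R_s + R_p) = 6.02 × 0.2652 = 1.597 V.
I(R1) = V_A / R1 = 1.597/9.29 = 0.1719 mA.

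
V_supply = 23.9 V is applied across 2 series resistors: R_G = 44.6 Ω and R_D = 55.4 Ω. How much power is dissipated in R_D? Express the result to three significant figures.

The common current is I = 23.9/100.0 = 0.2390 A.
V(R_D) = I·R = 13.24 V; P = V·I = 13.24 × 0.2390 = 3.165 W.

P ≈ 3.16 W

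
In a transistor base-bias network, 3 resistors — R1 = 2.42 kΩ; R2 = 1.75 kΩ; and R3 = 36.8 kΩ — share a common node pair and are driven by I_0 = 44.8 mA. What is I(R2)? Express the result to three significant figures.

I ≈ 25.3 mA

ΣG = 1/2.42 + 1/1.75 + 1/36.8 = 1.012.
By the current-divider rule, I = I_0 · G_k/ΣG = 44.8 × 0.5648 = 25.30 mA.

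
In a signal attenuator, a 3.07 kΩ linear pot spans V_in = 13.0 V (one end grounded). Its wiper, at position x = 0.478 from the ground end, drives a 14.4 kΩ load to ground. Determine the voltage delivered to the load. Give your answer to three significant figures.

V_out ≈ 5.90 V

The pot divides into 1.603 kΩ above the wiper and 1.467 kΩ below.
Lower segment in parallel with the load: 1.467 ‖ 14.4 = 1.332 kΩ.
V_out = 13.0 × 1.332/(1.603 + 1.332) = 5.900 V.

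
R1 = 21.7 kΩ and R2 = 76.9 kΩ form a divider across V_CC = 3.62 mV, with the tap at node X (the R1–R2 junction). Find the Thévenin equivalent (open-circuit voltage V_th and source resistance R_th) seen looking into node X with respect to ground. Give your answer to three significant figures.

V_th ≈ 2.82 mV, R_th ≈ 16.9 kΩ

Open-circuit (no load on X): V_th = V_CC · R2/(R1 + R2) = 3.62 × 76.9/(21.70 + 76.9) = 2.823 mV.
With V_CC suppressed (replaced by a short), R_th = R1 ‖ R2 = (21.70 × 76.9)/(21.70 + 76.9) = 16.92 kΩ.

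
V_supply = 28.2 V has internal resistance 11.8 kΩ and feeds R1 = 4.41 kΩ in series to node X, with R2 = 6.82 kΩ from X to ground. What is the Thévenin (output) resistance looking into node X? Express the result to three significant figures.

R1' = 11.8 + 4.41 = 16.21 kΩ (source resistance + R1).
Zeroing V_supply shorts the top of R1' to ground, so R_th = R1' ‖ R2 = 4.800 kΩ.

R_th ≈ 4.80 kΩ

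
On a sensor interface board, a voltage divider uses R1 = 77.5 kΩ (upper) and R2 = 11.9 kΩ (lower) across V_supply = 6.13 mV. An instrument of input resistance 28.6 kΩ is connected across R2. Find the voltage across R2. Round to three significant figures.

The load sits in parallel with R2, giving an effective lower resistance R2' = R2·R_L/(R2+R_L) = 8.403 kΩ.
Then V_out = V_supply · R2'/(R1 + R2') = 6.13 × 8.403/85.90 = 0.5997 mV.

V_out ≈ 0.600 mV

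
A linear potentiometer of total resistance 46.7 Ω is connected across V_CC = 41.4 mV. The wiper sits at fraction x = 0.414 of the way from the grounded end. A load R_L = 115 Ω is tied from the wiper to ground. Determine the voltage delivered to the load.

The pot divides into 27.37 Ω above the wiper and 19.33 Ω below.
Lower segment in parallel with the load: 19.33 ‖ 115 = 16.55 Ω.
Loaded-divider output: V_out = 41.4 × 0.3769 = 15.60 mV.

V_out ≈ 15.6 mV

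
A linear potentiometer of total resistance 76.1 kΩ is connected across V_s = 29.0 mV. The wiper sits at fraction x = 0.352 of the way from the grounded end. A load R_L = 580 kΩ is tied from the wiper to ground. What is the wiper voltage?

V_out ≈ 9.91 mV

The pot divides into 49.31 kΩ above the wiper and 26.79 kΩ below.
R_L loads the lower segment: effective lower R = 25.60 kΩ.
Loaded-divider output: V_out = 29.0 × 0.3418 = 9.911 mV.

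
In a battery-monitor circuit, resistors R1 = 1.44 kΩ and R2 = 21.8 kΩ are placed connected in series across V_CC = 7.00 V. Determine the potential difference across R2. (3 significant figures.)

Series total: ΣR = 1.44 + 21.8 = 23.24 kΩ.
V = V_CC · R/ΣR = 7.00 × 0.9380 = 6.566 V.

V ≈ 6.57 V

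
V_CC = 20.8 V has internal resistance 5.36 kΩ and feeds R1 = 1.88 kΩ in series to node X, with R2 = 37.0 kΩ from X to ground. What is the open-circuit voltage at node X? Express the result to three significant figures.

V_th ≈ 17.4 V

R1' = 5.36 + 1.88 = 7.240 kΩ (source resistance + R1).
With X open, the divider is unloaded: V_th = 20.8 × 37.0/44.24 = 17.40 V.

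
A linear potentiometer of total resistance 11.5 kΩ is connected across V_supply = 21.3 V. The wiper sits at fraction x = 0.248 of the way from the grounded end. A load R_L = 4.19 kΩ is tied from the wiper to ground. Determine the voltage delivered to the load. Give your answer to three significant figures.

V_out ≈ 3.49 V

The pot divides into 8.648 kΩ above the wiper and 2.852 kΩ below.
Lower segment in parallel with the load: 2.852 ‖ 4.19 = 1.697 kΩ.
Loaded-divider output: V_out = 21.3 × 0.1640 = 3.494 V.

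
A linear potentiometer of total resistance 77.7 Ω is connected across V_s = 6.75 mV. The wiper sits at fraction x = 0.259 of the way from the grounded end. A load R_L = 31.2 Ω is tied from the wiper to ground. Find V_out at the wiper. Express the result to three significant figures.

V_out ≈ 1.18 mV

The pot divides into 57.58 Ω above the wiper and 20.12 Ω below.
R_L loads the lower segment: effective lower R = 12.23 Ω.
V_out = 6.75 × 12.23/(57.58 + 12.23) = 1.183 mV.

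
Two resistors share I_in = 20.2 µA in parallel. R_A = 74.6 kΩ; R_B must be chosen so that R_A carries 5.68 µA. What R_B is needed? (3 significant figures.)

The fraction through R_A equals R_B/(R_A+R_B).
5.68/20.2 = R_B/(R_A + R_B) → R_B = R_A · (0.2812)/(1 − 0.2812) = 74.6 × 0.3912 = 29.18 kΩ.

R_B ≈ 29.2 kΩ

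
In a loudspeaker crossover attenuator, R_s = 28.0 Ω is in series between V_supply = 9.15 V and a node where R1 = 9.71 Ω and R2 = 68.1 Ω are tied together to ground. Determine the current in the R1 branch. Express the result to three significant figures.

I ≈ 0.219 A

Parallel bank: R_p = 1/(1/9.71 + 1/68.1) = 8.498 Ω.
V_A = 9.15 × 8.498/36.50 = 2.130 V.
Branch current I = V_A/R1 = 2.130/9.71 = 0.2194 A.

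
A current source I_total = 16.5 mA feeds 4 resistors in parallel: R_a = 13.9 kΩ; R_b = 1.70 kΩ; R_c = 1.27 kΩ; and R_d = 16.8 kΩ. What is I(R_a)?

Conductances: ΣG = 1/13.9 + 1/1.70 + 1/1.27 + 1/16.8 = 1.507 (1/kΩ).
Current divider: I(R_a) = I_total · G_k/ΣG = 16.5 × (0.07194/1.507) = 16.5 × 0.04774 = 0.7876 mA.

I ≈ 0.788 mA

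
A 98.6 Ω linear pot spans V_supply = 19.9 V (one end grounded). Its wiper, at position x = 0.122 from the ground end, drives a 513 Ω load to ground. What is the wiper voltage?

The pot divides into 86.57 Ω above the wiper and 12.03 Ω below.
R_L loads the lower segment: effective lower R = 11.75 Ω.
Loaded-divider output: V_out = 19.9 × 0.1195 = 2.379 V.
(Unloaded: V_out = x·V_supply = 2.43 V.)

V_out ≈ 2.38 V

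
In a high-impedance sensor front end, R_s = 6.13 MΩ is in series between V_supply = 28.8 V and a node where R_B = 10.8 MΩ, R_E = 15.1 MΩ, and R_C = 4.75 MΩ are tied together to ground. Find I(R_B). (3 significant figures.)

I ≈ 0.817 µA

Equivalent of the parallel group: R_p = 2.708 MΩ.
V_A = 28.8 × 2.708/8.838 = 8.823 V.
Branch current I = V_A/R_B = 8.823/10.8 = 0.8170 µA.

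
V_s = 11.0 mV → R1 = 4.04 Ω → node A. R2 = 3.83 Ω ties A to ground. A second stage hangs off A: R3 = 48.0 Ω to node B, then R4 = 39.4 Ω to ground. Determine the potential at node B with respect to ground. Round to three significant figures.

V_B ≈ 2.36 mV

Looking into the second stage from A: R3 + R4 = 87.40 Ω appears in parallel with R2.
R2 ‖ (R3+R4) = 3.669 Ω.
First divider: V_A = V_s · 3.669/(4.04 + 3.669) = 5.235 mV.
V_B = V_A × 0.4508 = 2.360 mV.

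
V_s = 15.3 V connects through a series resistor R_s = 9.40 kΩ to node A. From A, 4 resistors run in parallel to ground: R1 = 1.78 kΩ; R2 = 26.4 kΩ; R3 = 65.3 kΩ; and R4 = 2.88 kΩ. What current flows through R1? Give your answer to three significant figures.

Parallel bank: R_p = 1/(1/1.78 + 1/26.4 + 1/65.3 + 1/2.88) = 1.039 kΩ.
V_A = 15.3 × 1.039/10.44 = 1.523 V.
I(R1) = V_A / R1 = 1.523/1.78 = 0.8557 mA.
(Equivalently: I_total = 1.466 mA, then current-divider fraction G_k/ΣG = 0.5839.)

I ≈ 0.856 mA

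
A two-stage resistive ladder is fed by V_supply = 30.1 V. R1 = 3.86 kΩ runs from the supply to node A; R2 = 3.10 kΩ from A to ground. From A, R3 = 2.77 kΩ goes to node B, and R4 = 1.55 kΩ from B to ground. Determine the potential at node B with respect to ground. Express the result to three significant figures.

V_B ≈ 3.44 V

Node A sees R2 in parallel with the series input of stage 2, R3 + R4 = 4.320 kΩ.
Effective lower resistance at A: R2 ‖ 4.320 = 1.805 kΩ.
First divider: V_A = V_supply · 1.805/(3.86 + 1.805) = 9.590 V.
Stage 2 is unloaded, so V_B = V_A · R4/(R3+R4) = 9.590 × 1.55/4.320 = 3.441 V.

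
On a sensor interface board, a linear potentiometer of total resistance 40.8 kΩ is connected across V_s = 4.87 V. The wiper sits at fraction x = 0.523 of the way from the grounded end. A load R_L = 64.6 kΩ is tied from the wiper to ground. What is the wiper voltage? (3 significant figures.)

Split the track: R_lower = x·R_p = 21.34 kΩ, R_upper = (1−x)·R_p = 19.46 kΩ.
Lower segment in parallel with the load: 21.34 ‖ 64.6 = 16.04 kΩ.
Then V_out = V_s · 16.04/(19.46 + 16.04) = 2.200 V.

V_out ≈ 2.20 V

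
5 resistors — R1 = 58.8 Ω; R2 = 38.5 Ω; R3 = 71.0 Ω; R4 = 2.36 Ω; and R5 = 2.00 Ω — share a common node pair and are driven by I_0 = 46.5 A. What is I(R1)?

Total conductance ΣG = 1/58.8 + 1/38.5 + 1/71.0 + 1/2.36 + 1/2.00 = 0.9808 (units of 1/Ω).
By the current-divider rule, I = I_0 · G_k/ΣG = 46.5 × 0.01734 = 0.8063 A.

I ≈ 0.806 A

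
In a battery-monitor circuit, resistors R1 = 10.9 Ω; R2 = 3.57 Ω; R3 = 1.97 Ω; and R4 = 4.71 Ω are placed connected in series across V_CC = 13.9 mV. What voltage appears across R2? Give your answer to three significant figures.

V ≈ 2.35 mV

Total series resistance ΣR = 10.9 + 3.57 + 1.97 + 4.71 = 21.15 Ω.
V = V_CC · R/ΣR = 13.9 × 0.1688 = 2.346 mV.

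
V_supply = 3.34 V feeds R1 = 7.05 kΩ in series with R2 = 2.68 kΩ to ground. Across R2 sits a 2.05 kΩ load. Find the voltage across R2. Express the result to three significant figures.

R2 ‖ R_L = (2.68 × 2.05)/(2.68 + 2.05) = 1.162 kΩ.
Voltage divider with the loaded lower leg: V_out = 3.34 × 1.162/(7.05 + 1.162) = 3.34 × 0.1415 = 0.4724 V.

V_out ≈ 0.472 V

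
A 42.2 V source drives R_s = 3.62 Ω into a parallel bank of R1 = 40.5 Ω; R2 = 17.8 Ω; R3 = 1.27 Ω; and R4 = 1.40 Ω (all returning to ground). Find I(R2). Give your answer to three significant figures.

I ≈ 0.352 A

Equivalent of the parallel group: R_p = 0.6319 Ω.
V_A = 42.2 × 0.6319/4.252 = 6.271 V.
I(R2) = V_A / R2 = 6.271/17.8 = 0.3523 A.
(Equivalently: I_total = 9.925 A, then current-divider fraction G_k/ΣG = 0.03550.)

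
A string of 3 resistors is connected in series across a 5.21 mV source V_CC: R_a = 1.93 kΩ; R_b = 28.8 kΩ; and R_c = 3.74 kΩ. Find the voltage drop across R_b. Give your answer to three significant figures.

Series total: ΣR = 1.93 + 28.8 + 3.74 = 34.47 kΩ.
By the voltage-divider rule, V = 5.21 × 28.80/34.47 = 4.353 mV.

V ≈ 4.35 mV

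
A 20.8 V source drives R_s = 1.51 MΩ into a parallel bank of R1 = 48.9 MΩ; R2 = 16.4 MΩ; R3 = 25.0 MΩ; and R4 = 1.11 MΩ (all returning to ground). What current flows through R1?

I ≈ 0.167 µA

Parallel bank: R_p = 1/(1/48.9 + 1/16.4 + 1/25.0 + 1/1.11) = 0.9782 MΩ.
V_A = 20.8 × 0.9782/2.488 = 8.177 V.
I(R1) = V_A / R1 = 8.177/48.9 = 0.1672 µA.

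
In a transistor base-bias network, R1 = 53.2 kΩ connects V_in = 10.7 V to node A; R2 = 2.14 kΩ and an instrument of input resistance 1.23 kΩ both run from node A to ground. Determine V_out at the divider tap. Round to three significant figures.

V_out ≈ 0.155 V

The load sits in parallel with R2, giving an effective lower resistance R2' = R2·R_L/(R2+R_L) = 0.7811 kΩ.
Then V_out = V_in · R2'/(R1 + R2') = 10.7 × 0.7811/53.98 = 0.1548 V.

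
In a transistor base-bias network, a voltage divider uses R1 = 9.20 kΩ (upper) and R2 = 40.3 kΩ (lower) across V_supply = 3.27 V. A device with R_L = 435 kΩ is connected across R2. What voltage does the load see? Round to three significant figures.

V_out ≈ 2.62 V

R2 ‖ R_L = (40.3 × 435)/(40.3 + 435) = 36.88 kΩ.
Then V_out = V_supply · R2'/(R1 + R2') = 3.27 × 36.88/46.08 = 2.617 V.
(Unloaded it would be 2.66 V; the load pulls it down.)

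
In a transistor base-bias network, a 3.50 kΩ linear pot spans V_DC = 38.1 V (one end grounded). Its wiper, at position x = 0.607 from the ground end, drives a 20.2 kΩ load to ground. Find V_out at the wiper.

The pot divides into 1.376 kΩ above the wiper and 2.124 kΩ below.
R_L loads the lower segment: effective lower R = 1.922 kΩ.
V_out = 38.1 × 1.922/(1.376 + 1.922) = 22.21 V.
(Unloaded: V_out = x·V_DC = 23.1 V.)

V_out ≈ 22.2 V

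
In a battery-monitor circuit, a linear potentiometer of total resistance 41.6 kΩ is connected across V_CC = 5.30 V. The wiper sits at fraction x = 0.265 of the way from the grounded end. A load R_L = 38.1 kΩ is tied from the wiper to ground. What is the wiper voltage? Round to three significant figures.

The pot divides into 30.58 kΩ above the wiper and 11.02 kΩ below.
(x·R_p) ‖ R_L = 8.550 kΩ.
V_out = 5.30 × 8.550/(30.58 + 8.550) = 1.158 V.
(Unloaded: V_out = x·V_CC = 1.40 V.)

V_out ≈ 1.16 V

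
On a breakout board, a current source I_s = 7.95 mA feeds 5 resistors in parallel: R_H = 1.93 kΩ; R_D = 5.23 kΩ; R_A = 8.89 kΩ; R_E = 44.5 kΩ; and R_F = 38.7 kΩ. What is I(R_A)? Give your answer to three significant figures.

I ≈ 1.03 mA

Total conductance ΣG = 1/1.93 + 1/5.23 + 1/8.89 + 1/44.5 + 1/38.7 = 0.8701 (units of 1/kΩ).
R_A takes the fraction G_k/ΣG = 0.1125/0.8701 = 0.1293, so I = 7.95 × 0.1293 = 1.028 mA.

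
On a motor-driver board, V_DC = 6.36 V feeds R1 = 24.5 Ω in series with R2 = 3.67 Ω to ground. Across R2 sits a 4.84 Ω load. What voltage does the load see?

V_out ≈ 0.499 V

The load sits in parallel with R2, giving an effective lower resistance R2' = R2·R_L/(R2+R_L) = 2.087 Ω.
Then V_out = V_DC · R2'/(R1 + R2') = 6.36 × 2.087/26.59 = 0.4993 V.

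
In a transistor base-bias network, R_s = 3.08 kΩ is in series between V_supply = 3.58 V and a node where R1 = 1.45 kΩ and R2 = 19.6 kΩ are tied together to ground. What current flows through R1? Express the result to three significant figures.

Equivalent of the parallel group: R_p = 1.350 kΩ.
V_A by voltage divider: V_A = 3.58 × 1.350/(3.08 + 1.350) = 1.091 V.
I(R1) = V_A / R1 = 1.091/1.45 = 0.7524 mA.

I ≈ 0.752 mA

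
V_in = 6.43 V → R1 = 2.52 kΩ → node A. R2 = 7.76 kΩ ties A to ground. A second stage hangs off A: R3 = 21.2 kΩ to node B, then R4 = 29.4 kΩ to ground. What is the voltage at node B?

The second stage (R3 + R4 = 50.60 kΩ) loads node A in parallel with R2.
R2 ‖ (R3+R4) = 6.728 kΩ.
First divider: V_A = V_in · 6.728/(2.52 + 6.728) = 4.678 V.
V_B = V_A × 0.5810 = 2.718 V.

V_B ≈ 2.72 V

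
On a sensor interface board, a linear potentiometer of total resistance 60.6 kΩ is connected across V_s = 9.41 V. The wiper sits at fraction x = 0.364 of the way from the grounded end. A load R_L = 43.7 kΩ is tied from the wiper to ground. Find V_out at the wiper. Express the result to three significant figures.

Split the track: R_lower = x·R_p = 22.06 kΩ, R_upper = (1−x)·R_p = 38.54 kΩ.
(x·R_p) ‖ R_L = 14.66 kΩ.
Then V_out = V_s · 14.66/(38.54 + 14.66) = 2.593 V.

V_out ≈ 2.59 V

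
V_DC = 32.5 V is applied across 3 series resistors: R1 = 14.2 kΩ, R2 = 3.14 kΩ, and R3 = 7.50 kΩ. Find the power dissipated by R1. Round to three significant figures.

P ≈ 24.3 mW

The common current is I = 32.5/24.84 = 1.308 mA.
P(R1) = I²·R1 = (1.308)² × 14.2 = 24.31 mW.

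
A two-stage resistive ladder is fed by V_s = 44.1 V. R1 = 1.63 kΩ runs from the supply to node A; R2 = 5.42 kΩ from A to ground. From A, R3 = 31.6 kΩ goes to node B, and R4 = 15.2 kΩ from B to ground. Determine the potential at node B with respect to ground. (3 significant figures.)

V_B ≈ 10.7 V

Looking into the second stage from A: R3 + R4 = 46.80 kΩ appears in parallel with R2.
Effective lower resistance at A: R2 ‖ 46.80 = 4.857 kΩ.
First divider: V_A = V_s · 4.857/(1.63 + 4.857) = 33.02 V.
Then the unloaded second divider: V_B = V_A × R4/(R3+R4) = 33.02 × 0.3248 = 10.72 V.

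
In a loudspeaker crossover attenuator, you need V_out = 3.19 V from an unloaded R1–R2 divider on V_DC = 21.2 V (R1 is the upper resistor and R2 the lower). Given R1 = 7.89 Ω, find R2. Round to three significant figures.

R2 ≈ 1.40 Ω

V_out/V_DC = R2/(R1+R2) = 0.1505.
So R2 = R1 · V_out/(V_DC − V_out) = 7.89 × 3.19/(21.2 − 3.19) = 7.89 × 0.1771 = 1.398 Ω.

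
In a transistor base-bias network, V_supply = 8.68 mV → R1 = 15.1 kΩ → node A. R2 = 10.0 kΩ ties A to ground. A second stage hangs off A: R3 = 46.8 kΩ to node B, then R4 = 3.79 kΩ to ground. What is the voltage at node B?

Looking into the second stage from A: R3 + R4 = 50.59 kΩ appears in parallel with R2.
R2 ‖ (R3+R4) = 8.350 kΩ.
V_A = 8.68 × 8.350/(15.1 + 8.350) = 3.091 mV.
Then the unloaded second divider: V_B = V_A × R4/(R3+R4) = 3.091 × 0.07492 = 0.2315 mV.

V_B ≈ 0.232 mV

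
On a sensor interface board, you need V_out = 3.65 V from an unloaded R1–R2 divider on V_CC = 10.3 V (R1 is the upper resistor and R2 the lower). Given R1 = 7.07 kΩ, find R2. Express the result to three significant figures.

The divider ratio is R2/(R1+R2) = 3.65/10.3 = 0.3544.
So R2 = R1 · V_out/(V_CC − V_out) = 7.07 × 3.65/(10.3 − 3.65) = 7.07 × 0.5489 = 3.881 kΩ.

R2 ≈ 3.88 kΩ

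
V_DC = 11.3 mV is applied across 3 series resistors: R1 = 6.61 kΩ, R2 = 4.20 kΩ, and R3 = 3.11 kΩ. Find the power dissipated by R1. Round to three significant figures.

P ≈ 4.36 nW

The common current is I = 11.3/13.92 = 0.8118 µA.
P(R1) = I²·R1 = (0.8118)² × 6.61 = 4.356 nW.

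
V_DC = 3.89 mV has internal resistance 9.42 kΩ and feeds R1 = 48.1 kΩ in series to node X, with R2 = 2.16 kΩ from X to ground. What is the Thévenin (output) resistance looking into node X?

R_th ≈ 2.08 kΩ

R1' = 9.42 + 48.1 = 57.52 kΩ (source resistance + R1).
Zeroing V_DC shorts the top of R1' to ground, so R_th = R1' ‖ R2 = 2.082 kΩ.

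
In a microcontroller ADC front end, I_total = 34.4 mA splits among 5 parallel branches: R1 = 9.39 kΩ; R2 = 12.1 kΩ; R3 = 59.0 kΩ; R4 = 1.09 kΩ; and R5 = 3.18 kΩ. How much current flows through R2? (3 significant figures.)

ΣG = 1/9.39 + 1/12.1 + 1/59.0 + 1/1.09 + 1/3.18 = 1.438.
R2 takes the fraction G_k/ΣG = 0.08264/1.438 = 0.05747, so I = 34.4 × 0.05747 = 1.977 mA.

I ≈ 1.98 mA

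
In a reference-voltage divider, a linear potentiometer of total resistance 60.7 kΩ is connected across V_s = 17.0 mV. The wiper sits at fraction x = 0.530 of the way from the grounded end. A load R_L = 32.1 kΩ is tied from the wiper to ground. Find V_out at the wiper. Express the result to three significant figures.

V_out ≈ 6.12 mV

The pot divides into 28.53 kΩ above the wiper and 32.17 kΩ below.
Lower segment in parallel with the load: 32.17 ‖ 32.1 = 16.07 kΩ.
Then V_out = V_s · 16.07/(28.53 + 16.07) = 6.125 mV.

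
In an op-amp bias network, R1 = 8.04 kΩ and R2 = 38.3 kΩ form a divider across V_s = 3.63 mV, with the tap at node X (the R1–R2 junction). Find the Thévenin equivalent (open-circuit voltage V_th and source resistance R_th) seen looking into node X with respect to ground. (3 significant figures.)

V_th ≈ 3.00 mV, R_th ≈ 6.65 kΩ

Open-circuit (no load on X): V_th = V_s · R2/(R1 + R2) = 3.63 × 38.3/(8.040 + 38.3) = 3.000 mV.
Zeroing V_s shorts the top of R1 to ground, so R_th = R1 ‖ R2 = 6.645 kΩ.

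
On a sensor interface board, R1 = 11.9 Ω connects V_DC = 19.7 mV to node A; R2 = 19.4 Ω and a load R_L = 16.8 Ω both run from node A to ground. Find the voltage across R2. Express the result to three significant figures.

First combine the lower leg with the load: R2 ‖ R_L = 9.003 Ω.
Then V_out = V_DC · R2'/(R1 + R2') = 19.7 × 9.003/20.90 = 8.485 mV.
(Unloaded it would be 12.2 mV; the load pulls it down.)

V_out ≈ 8.49 mV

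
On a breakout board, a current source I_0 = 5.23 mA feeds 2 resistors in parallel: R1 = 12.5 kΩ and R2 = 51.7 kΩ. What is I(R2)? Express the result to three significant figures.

I ≈ 1.02 mA

Two-branch current divider: I_k = I_0 · R_other/(R_1 + R_2).
So I = 5.23 × 12.5/64.20 = 1.018 mA.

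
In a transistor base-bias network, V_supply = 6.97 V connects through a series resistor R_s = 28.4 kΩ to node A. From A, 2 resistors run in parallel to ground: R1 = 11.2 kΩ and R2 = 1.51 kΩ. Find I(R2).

I ≈ 0.207 mA

Parallel bank: R_p = 1/(1/11.2 + 1/1.51) = 1.331 kΩ.
V_A by voltage divider: V_A = 6.97 × 1.331/(28.4 + 1.331) = 0.3119 V.
I(R2) = V_A / R2 = 0.3119/1.51 = 0.2066 mA.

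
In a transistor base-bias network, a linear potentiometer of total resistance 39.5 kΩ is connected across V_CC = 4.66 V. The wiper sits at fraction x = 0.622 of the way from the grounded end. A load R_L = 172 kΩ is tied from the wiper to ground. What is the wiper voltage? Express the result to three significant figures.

V_out ≈ 2.75 V

Lower segment x·R_p = 24.57 kΩ; upper segment (1−x)·R_p = 14.93 kΩ.
Lower segment in parallel with the load: 24.57 ‖ 172 = 21.50 kΩ.
Loaded-divider output: V_out = 4.66 × 0.5901 = 2.750 V.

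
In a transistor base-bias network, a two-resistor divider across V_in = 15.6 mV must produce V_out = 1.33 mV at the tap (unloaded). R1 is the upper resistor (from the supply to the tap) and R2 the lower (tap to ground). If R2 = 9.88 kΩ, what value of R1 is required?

Required fraction k = V_out/V_in = 0.08526.
So R1 = R2 · (V_in/V_out − 1) = 9.88 × (15.6/1.33 − 1) = 9.88 × 10.73 = 106.0 kΩ.

R1 ≈ 106 kΩ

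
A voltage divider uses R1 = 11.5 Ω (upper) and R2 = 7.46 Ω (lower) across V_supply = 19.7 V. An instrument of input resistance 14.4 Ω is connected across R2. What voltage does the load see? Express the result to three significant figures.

R2 ‖ R_L = (7.46 × 14.4)/(7.46 + 14.4) = 4.914 Ω.
Then V_out = V_supply · R2'/(R1 + R2') = 19.7 × 4.914/16.41 = 5.898 V.

V_out ≈ 5.90 V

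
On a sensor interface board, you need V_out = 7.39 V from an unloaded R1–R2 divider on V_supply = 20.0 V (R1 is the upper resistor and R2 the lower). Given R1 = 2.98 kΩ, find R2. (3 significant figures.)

R2 ≈ 1.75 kΩ

Required fraction k = V_out/V_supply = 0.3695.
Rearranging, R2 = R1·k/(1−k) = 2.98 × 0.5860 = 1.746 kΩ.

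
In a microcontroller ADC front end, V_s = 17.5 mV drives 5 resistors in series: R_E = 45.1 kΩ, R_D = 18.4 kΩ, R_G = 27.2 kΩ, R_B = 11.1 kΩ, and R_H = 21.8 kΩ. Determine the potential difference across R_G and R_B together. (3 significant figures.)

V ≈ 5.42 mV

Total series resistance ΣR = 45.1 + 18.4 + 27.2 + 11.1 + 21.8 = 123.6 kΩ.
R_{R_G..R_B} = 27.2 + 11.1 = 38.30 kΩ.
Voltage divider: V = V_s · (38.30 / 123.6) = 17.5 × 0.3099 = 5.423 mV.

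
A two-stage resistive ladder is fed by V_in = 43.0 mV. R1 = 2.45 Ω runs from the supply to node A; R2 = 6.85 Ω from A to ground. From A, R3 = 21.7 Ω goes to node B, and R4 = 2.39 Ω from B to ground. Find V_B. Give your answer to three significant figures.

The second stage (R3 + R4 = 24.09 Ω) loads node A in parallel with R2.
Effective lower resistance at A: R2 ‖ 24.09 = 5.333 Ω.
So V_A = 43.0 × 0.6852 = 29.46 mV.
V_B = V_A × 0.09921 = 2.923 mV.

V_B ≈ 2.92 mV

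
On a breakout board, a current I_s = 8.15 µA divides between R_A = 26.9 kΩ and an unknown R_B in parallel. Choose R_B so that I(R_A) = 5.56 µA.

The fraction through R_A equals R_B/(R_A+R_B).
5.56/8.15 = R_B/(R_A + R_B) → R_B = R_A · (0.6822)/(1 − 0.6822) = 26.9 × 2.147 = 57.75 kΩ.

R_B ≈ 57.7 kΩ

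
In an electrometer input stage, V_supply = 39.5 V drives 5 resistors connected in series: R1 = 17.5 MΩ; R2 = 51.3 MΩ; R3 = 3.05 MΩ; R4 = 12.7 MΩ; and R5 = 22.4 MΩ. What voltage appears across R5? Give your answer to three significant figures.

ΣR = 17.5 + 51.3 + 3.05 + 12.7 + 22.4 = 106.9 MΩ.
By the voltage-divider rule, V = 39.5 × 22.40/106.9 = 8.273 V.

V ≈ 8.27 V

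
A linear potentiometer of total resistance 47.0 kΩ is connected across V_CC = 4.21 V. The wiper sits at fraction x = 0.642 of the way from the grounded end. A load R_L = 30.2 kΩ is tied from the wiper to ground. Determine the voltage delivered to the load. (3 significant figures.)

V_out ≈ 1.99 V

The pot divides into 16.83 kΩ above the wiper and 30.17 kΩ below.
R_L loads the lower segment: effective lower R = 15.09 kΩ.
Loaded-divider output: V_out = 4.21 × 0.4729 = 1.991 V.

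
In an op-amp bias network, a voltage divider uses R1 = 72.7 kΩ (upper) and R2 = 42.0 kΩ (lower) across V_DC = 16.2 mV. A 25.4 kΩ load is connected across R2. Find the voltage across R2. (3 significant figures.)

First combine the lower leg with the load: R2 ‖ R_L = 15.83 kΩ.
Voltage divider with the loaded lower leg: V_out = 16.2 × 15.83/(72.7 + 15.83) = 16.2 × 0.1788 = 2.896 mV.

V_out ≈ 2.90 mV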